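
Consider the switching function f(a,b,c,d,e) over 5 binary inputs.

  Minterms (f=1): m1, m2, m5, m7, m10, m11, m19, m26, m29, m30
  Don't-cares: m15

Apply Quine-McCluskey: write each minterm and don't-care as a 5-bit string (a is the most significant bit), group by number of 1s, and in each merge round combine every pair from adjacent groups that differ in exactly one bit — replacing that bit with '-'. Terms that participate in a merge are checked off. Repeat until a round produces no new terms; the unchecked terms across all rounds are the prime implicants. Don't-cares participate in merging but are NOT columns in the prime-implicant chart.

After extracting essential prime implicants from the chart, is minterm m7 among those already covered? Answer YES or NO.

Round 0: 00001✓ 00010✓ 00101✓ 00111✓ 01010✓ 01011✓ 01111✓ 10011 11010✓ 11101 11110✓
Round 1: -1010 0-010 0-111 00-01 001-1 01-11 0101- 11-10
PIs = {-1010, 0-010, 0-111, 00-01, 001-1, 01-11, 0101-, 10011, 11-10, 11101}
Coverage chart:
  m1: 00-01 ←essential
  m2: 0-010 ←essential
  m5: 00-01,001-1
  m7: 0-111,001-1
  m10: -1010,0-010,0101-
  m11: 01-11,0101-
  m19: 10011 ←essential
  m26: -1010,11-10
  m29: 11101 ←essential
  m30: 11-10 ←essential
Essential: 0-010, 00-01, 10011, 11-10, 11101

NO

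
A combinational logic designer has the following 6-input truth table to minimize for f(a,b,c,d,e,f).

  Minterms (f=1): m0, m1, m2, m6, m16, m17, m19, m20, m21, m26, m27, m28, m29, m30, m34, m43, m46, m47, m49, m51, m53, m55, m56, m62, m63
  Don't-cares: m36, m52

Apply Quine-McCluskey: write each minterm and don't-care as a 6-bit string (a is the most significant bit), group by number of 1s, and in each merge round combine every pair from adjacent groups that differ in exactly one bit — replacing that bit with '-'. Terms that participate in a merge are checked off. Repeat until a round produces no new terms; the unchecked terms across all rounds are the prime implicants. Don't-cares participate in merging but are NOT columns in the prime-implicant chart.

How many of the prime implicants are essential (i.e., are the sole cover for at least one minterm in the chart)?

7

size-2^0 implicants → 000000(✓)  000001(✓)  000010(✓)  000110(✓)  010000(✓)  010001(✓)  010011(✓)  010100(✓)  010101(✓)  011010(✓)  011011(✓)  011100(✓)  011101(✓)  011110(✓)  100010(✓)  100100(✓)  101011(✓)  101110(✓)  101111(✓)  110001(✓)  110011(✓)  110100(✓)  110101(✓)  110111(✓)  111000  111110(✓)  111111(✓)
size-2^1 implicants → -00010  -10001(✓)  -10011(✓)  -10100(✓)  -10101(✓)  -11110  0-0000(✓)  0-0001(✓)  000-10  0000-0  00000-(✓)  01-011  01-100(✓)  01-101(✓)  010-00(✓)  010-01(✓)  0100-1(✓)  01000-(✓)  01010-(✓)  011-10  01101-  0111-0  01110-(✓)  1-0100  1-1110(✓)  1-1111(✓)  101-11  10111-(✓)  11-111  110-01(✓)  110-11(✓)  1100-1(✓)  1101-1(✓)  11010-(✓)  11111-(✓)
size-2^2 implicants → -10-01  -100-1  -1010-  0-000-  01-10-  010-0-  1-111-  110--1
Unchecked terms (primes): -00010, -10-01, -100-1, -1010-, -11110, 0-000-, 000-10, 0000-0, 01-011, 01-10-, 010-0-, 011-10, 01101-, 0111-0, 1-0100, 1-111-, 101-11, 11-111, 110--1, 111000
Minterm coverage:
  m0 ⊆ 0-000-,0000-0
  m1 ⊆ 0-000- [E]
  m2 ⊆ -00010,000-10,0000-0
  m6 ⊆ 000-10 [E]
  m16 ⊆ 0-000-,010-0-
  m17 ⊆ -10-01,-100-1,0-000-,010-0-
  m19 ⊆ -100-1,01-011
  m20 ⊆ -1010-,01-10-,010-0-
  m21 ⊆ -10-01,-1010-,01-10-,010-0-
  m26 ⊆ 011-10,01101-
  m27 ⊆ 01-011,01101-
  m28 ⊆ 01-10-,0111-0
  m29 ⊆ 01-10- [E]
  m30 ⊆ -11110,011-10,0111-0
  m34 ⊆ -00010 [E]
  m43 ⊆ 101-11 [E]
  m46 ⊆ 1-111- [E]
  m47 ⊆ 1-111-,101-11
  m49 ⊆ -10-01,-100-1,110--1
  m51 ⊆ -100-1,110--1
  m53 ⊆ -10-01,-1010-,110--1
  m55 ⊆ 11-111,110--1
  m56 ⊆ 111000 [E]
  m62 ⊆ -11110,1-111-
  m63 ⊆ 1-111-,11-111
E = {-00010, 0-000-, 000-10, 01-10-, 1-111-, 101-11, 111000}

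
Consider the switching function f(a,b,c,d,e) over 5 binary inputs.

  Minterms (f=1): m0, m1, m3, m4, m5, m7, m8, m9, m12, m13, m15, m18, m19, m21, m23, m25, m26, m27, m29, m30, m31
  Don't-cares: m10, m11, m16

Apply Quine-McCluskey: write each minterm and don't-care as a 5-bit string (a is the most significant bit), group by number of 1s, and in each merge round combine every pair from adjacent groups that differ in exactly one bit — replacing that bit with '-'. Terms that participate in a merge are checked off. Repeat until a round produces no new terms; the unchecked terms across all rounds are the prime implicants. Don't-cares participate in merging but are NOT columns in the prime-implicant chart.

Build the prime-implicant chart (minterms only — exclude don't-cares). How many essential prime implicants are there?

4

Round 0: 00000✓ 00001✓ 00011✓ 00100✓ 00101✓ 00111✓ 01000✓ 01001✓ 01010✓ 01011✓ 01100✓ 01101✓ 01111✓ 10000✓ 10010✓ 10011✓ 10101✓ 10111✓ 11001✓ 11010✓ 11011✓ 11101✓ 11110✓ 11111✓
Round 1: -0000 -0011✓ -0101✓ -0111✓ -1001✓ -1010✓ -1011✓ -1101✓ -1111✓ 0-000✓ 0-001✓ 0-011✓ 0-100✓ 0-101✓ 0-111✓ 00-00✓ 00-01✓ 00-11✓ 000-1✓ 0000-✓ 001-1✓ 0010-✓ 01-00✓ 01-01✓ 01-11✓ 010-0✓ 010-1✓ 0100-✓ 0101-✓ 011-1✓ 0110-✓ 1-010✓ 1-011✓ 1-101✓ 1-111✓ 10-11✓ 100-0 1001-✓ 101-1✓ 11-01✓ 11-10✓ 11-11✓ 110-1✓ 1101-✓ 111-1✓ 1111-✓
Round 2: --011✓ --101✓ --111✓ -0-11✓ -01-1✓ -1-01✓ -1-11✓ -10-1✓ -101- -11-1✓ 0--00✓ 0--01✓ 0--11✓ 0-0-1✓ 0-00-✓ 0-1-1✓ 0-10-✓ 00--1✓ 00-0-✓ 01--1✓ 01-0-✓ 010-- 1--11✓ 1-01- 1-1-1✓ 11--1✓ 11-1-
Round 3: ---11 --1-1 -1--1 0---1 0--0-
PIs = {---11, --1-1, -0000, -1--1, -101-, 0---1, 0--0-, 010--, 1-01-, 100-0, 11-1-}
Coverage chart:
  m0: -0000,0--0-
  m1: 0---1,0--0-
  m3: ---11,0---1
  m4: 0--0- ←essential
  m5: --1-1,0---1,0--0-
  m7: ---11,--1-1,0---1
  m8: 0--0-,010--
  m9: -1--1,0---1,0--0-,010--
  m12: 0--0- ←essential
  m13: --1-1,-1--1,0---1,0--0-
  m15: ---11,--1-1,-1--1,0---1
  m18: 1-01-,100-0
  m19: ---11,1-01-
  m21: --1-1 ←essential
  m23: ---11,--1-1
  m25: -1--1 ←essential
  m26: -101-,1-01-,11-1-
  m27: ---11,-1--1,-101-,1-01-,11-1-
  m29: --1-1,-1--1
  m30: 11-1- ←essential
  m31: ---11,--1-1,-1--1,11-1-
Essential: --1-1, -1--1, 0--0-, 11-1-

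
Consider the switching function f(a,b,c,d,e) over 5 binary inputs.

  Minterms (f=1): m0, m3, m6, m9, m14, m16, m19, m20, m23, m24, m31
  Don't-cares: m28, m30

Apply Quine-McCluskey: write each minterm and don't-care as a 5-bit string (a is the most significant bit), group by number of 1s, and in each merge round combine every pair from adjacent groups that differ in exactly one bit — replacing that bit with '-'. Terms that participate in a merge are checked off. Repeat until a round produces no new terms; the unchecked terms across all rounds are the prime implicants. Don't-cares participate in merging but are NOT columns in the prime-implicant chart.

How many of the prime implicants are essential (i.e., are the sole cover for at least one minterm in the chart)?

5

Round 0: 00000✓ 00011✓ 00110✓ 01001 01110✓ 10000✓ 10011✓ 10100✓ 10111✓ 11000✓ 11100✓ 11110✓ 11111✓
Round 1: -0000 -0011 -1110 0-110 1-000✓ 1-100✓ 1-111 10-00✓ 10-11 11-00✓ 111-0 1111-
Round 2: 1--00
PIs = {-0000, -0011, -1110, 0-110, 01001, 1--00, 1-111, 10-11, 111-0, 1111-}
Coverage chart:
  m0: -0000 ←essential
  m3: -0011 ←essential
  m6: 0-110 ←essential
  m9: 01001 ←essential
  m14: -1110,0-110
  m16: -0000,1--00
  m19: -0011,10-11
  m20: 1--00 ←essential
  m23: 1-111,10-11
  m24: 1--00 ←essential
  m31: 1-111,1111-
Essential: -0000, -0011, 0-110, 01001, 1--00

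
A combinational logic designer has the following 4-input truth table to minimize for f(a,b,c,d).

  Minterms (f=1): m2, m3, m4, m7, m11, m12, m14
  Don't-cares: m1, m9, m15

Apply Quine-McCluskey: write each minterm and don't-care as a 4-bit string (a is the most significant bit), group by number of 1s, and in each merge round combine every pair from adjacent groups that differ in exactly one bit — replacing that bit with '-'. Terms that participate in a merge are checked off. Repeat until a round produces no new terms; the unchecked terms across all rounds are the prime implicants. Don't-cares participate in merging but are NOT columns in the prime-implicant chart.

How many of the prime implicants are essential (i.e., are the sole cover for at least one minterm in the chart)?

size-2^0 implicants → 0001(✓)  0010(✓)  0011(✓)  0100(✓)  0111(✓)  1001(✓)  1011(✓)  1100(✓)  1110(✓)  1111(✓)
size-2^1 implicants → -001(✓)  -011(✓)  -100  -111(✓)  0-11(✓)  00-1(✓)  001-  1-11(✓)  10-1(✓)  11-0  111-
size-2^2 implicants → --11  -0-1
Unchecked terms (primes): --11, -0-1, -100, 001-, 11-0, 111-
Minterm coverage:
  m2 ⊆ 001- [E]
  m3 ⊆ --11,-0-1,001-
  m4 ⊆ -100 [E]
  m7 ⊆ --11 [E]
  m11 ⊆ --11,-0-1
  m12 ⊆ -100,11-0
  m14 ⊆ 11-0,111-
E = {--11, -100, 001-}

3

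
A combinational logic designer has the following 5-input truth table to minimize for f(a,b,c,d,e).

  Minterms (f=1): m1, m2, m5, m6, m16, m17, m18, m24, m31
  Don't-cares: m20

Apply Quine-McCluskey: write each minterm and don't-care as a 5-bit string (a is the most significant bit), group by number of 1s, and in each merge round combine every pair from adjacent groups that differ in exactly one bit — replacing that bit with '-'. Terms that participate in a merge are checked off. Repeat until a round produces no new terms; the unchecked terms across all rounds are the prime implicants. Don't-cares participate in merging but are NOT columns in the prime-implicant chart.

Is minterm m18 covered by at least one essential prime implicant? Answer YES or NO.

Round 0: 00001✓ 00010✓ 00101✓ 00110✓ 10000✓ 10001✓ 10010✓ 10100✓ 11000✓ 11111
Round 1: -0001 -0010 00-01 00-10 1-000 10-00 100-0 1000-
PIs = {-0001, -0010, 00-01, 00-10, 1-000, 10-00, 100-0, 1000-, 11111}
Coverage chart:
  m1: -0001,00-01
  m2: -0010,00-10
  m5: 00-01 ←essential
  m6: 00-10 ←essential
  m16: 1-000,10-00,100-0,1000-
  m17: -0001,1000-
  m18: -0010,100-0
  m24: 1-000 ←essential
  m31: 11111 ←essential
Essential: 00-01, 00-10, 1-000, 11111

NO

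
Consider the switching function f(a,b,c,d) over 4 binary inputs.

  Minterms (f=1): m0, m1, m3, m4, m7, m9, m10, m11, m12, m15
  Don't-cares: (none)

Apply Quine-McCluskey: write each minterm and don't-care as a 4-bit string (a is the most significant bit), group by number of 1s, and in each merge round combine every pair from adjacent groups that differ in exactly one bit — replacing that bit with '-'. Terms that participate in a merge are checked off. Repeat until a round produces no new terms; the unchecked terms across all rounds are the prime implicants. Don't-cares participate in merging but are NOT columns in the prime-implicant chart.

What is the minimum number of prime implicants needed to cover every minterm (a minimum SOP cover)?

size-2^0 implicants → 0000(✓)  0001(✓)  0011(✓)  0100(✓)  0111(✓)  1001(✓)  1010(✓)  1011(✓)  1100(✓)  1111(✓)
size-2^1 implicants → -001(✓)  -011(✓)  -100  -111(✓)  0-00  0-11(✓)  00-1(✓)  000-  1-11(✓)  10-1(✓)  101-
size-2^2 implicants → --11  -0-1
Unchecked terms (primes): --11, -0-1, -100, 0-00, 000-, 101-
Minterm coverage:
  m0 ⊆ 0-00,000-
  m1 ⊆ -0-1,000-
  m3 ⊆ --11,-0-1
  m4 ⊆ -100,0-00
  m7 ⊆ --11 [E]
  m9 ⊆ -0-1 [E]
  m10 ⊆ 101- [E]
  m11 ⊆ --11,-0-1,101-
  m12 ⊆ -100 [E]
  m15 ⊆ --11 [E]
E = {--11, -0-1, -100, 101-}
Petrick residual → 0-00
Cover = cd + b'd + bc'd' + a'c'd' + ab'c  |cover|=5

5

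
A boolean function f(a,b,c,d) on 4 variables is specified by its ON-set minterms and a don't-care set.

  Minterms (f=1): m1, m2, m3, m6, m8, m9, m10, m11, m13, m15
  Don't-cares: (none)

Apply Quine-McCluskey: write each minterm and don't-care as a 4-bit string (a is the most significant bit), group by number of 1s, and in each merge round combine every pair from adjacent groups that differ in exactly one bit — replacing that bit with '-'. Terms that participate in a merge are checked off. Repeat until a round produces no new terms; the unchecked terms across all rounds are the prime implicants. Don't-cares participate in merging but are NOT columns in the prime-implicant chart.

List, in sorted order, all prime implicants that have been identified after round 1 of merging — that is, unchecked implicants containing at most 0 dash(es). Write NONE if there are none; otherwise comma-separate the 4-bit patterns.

Round 0: 0001✓ 0010✓ 0011✓ 0110✓ 1000✓ 1001✓ 1010✓ 1011✓ 1101✓ 1111✓
Round 1: -001✓ -010✓ -011✓ 0-10 00-1✓ 001-✓ 1-01✓ 1-11✓ 10-0✓ 10-1✓ 100-✓ 101-✓ 11-1✓
Round 2: -0-1 -01- 1--1 10--
PIs = {-0-1, -01-, 0-10, 1--1, 10--}

NONE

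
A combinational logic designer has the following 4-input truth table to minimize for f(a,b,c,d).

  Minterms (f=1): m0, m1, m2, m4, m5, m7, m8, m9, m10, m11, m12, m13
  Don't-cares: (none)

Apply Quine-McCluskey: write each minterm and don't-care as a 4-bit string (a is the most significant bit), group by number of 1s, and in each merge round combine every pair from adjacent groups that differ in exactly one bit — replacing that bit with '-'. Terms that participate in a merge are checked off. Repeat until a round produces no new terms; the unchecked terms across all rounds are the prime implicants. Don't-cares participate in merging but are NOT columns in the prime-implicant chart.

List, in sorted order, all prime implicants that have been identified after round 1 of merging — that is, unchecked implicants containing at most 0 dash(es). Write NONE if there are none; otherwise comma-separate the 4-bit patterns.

[col 0] 0000*, 0001*, 0010*, 0100*, 0101*, 0111*, 1000*, 1001*, 1010*, 1011*, 1100*, 1101*
[col 1] -000*, -001*, -010*, -100*, -101*, 0-00*, 0-01*, 00-0*, 000-*, 01-1, 010-*, 1-00*, 1-01*, 10-0*, 10-1*, 100-*, 101-*, 110-*
[col 2] --00*, --01*, -0-0, -00-*, -10-*, 0-0-*, 1-0-*, 10--
[col 3] --0-
Prime implicants: --0-, -0-0, 01-1, 10--

NONE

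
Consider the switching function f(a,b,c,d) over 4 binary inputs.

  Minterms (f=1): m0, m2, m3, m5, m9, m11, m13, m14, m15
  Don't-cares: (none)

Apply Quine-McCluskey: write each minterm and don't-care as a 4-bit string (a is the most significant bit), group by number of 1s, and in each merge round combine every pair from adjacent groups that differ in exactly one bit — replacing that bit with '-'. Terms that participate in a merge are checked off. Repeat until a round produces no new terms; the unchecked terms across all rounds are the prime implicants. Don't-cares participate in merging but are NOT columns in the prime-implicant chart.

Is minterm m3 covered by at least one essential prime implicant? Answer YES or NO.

NO

size-2^0 implicants → 0000(✓)  0010(✓)  0011(✓)  0101(✓)  1001(✓)  1011(✓)  1101(✓)  1110(✓)  1111(✓)
size-2^1 implicants → -011  -101  00-0  001-  1-01(✓)  1-11(✓)  10-1(✓)  11-1(✓)  111-
size-2^2 implicants → 1--1
Unchecked terms (primes): -011, -101, 00-0, 001-, 1--1, 111-
Minterm coverage:
  m0 ⊆ 00-0 [E]
  m2 ⊆ 00-0,001-
  m3 ⊆ -011,001-
  m5 ⊆ -101 [E]
  m9 ⊆ 1--1 [E]
  m11 ⊆ -011,1--1
  m13 ⊆ -101,1--1
  m14 ⊆ 111- [E]
  m15 ⊆ 1--1,111-
E = {-101, 00-0, 1--1, 111-}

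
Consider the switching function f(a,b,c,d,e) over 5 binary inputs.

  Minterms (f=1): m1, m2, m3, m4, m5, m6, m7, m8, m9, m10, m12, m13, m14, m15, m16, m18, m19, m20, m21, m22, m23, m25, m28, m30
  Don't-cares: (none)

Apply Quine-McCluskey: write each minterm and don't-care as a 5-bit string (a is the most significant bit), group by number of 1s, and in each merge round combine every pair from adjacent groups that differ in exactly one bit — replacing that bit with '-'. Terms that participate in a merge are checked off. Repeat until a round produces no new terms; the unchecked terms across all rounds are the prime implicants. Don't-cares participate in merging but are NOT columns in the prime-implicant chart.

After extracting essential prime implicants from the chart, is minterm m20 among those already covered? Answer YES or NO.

YES

[col 0] 00001*, 00010*, 00011*, 00100*, 00101*, 00110*, 00111*, 01000*, 01001*, 01010*, 01100*, 01101*, 01110*, 01111*, 10000*, 10010*, 10011*, 10100*, 10101*, 10110*, 10111*, 11001*, 11100*, 11110*
[col 1] -0010*, -0011*, -0100*, -0101*, -0110*, -0111*, -1001, -1100*, -1110*, 0-001*, 0-010*, 0-100*, 0-101*, 0-110*, 0-111*, 00-01*, 00-10*, 00-11*, 000-1*, 0001-*, 001-0*, 001-1*, 0010-*, 0011-*, 01-00*, 01-01*, 01-10*, 010-0*, 0100-*, 011-0*, 011-1*, 0110-*, 0111-*, 1-100*, 1-110*, 10-00*, 10-10*, 10-11*, 100-0*, 1001-*, 101-0*, 101-1*, 1010-*, 1011-*, 111-0*
[col 2] --100*, --110*, -0-10*, -0-11*, -001-*, -01-0*, -01-1*, -010-*, -011-*, -11-0*, 0--01, 0--10, 0-1-0*, 0-1-1*, 0-10-*, 0-11-*, 00--1, 00-1-*, 001--*, 01--0, 01-0-, 011--*, 1-1-0*, 10--0, 10-1-*, 101--*
[col 3] --1-0, -0-1-, -01--, 0-1--
Prime implicants: --1-0, -0-1-, -01--, -1001, 0--01, 0--10, 0-1--, 00--1, 01--0, 01-0-, 10--0
PI chart (minterm → PIs covering it):
  1 | 0--01,00--1
  2 | -0-1-,0--10
  3 | -0-1-,00--1
  4 | --1-0,-01--,0-1--
  5 | -01--,0--01,0-1--,00--1
  6 | --1-0,-0-1-,-01--,0--10,0-1--
  7 | -0-1-,-01--,0-1--,00--1
  8 | 01--0,01-0-
  9 | -1001,0--01,01-0-
  10 | 0--10,01--0
  12 | --1-0,0-1--,01--0,01-0-
  13 | 0--01,0-1--,01-0-
  14 | --1-0,0--10,0-1--,01--0
  15 | 0-1--  (sole → essential)
  16 | 10--0  (sole → essential)
  18 | -0-1-,10--0
  19 | -0-1-  (sole → essential)
  20 | --1-0,-01--,10--0
  21 | -01--  (sole → essential)
  22 | --1-0,-0-1-,-01--,10--0
  23 | -0-1-,-01--
  25 | -1001  (sole → essential)
  28 | --1-0  (sole → essential)
  30 | --1-0  (sole → essential)
Essential prime implicants: --1-0, -0-1-, -01--, -1001, 0-1--, 10--0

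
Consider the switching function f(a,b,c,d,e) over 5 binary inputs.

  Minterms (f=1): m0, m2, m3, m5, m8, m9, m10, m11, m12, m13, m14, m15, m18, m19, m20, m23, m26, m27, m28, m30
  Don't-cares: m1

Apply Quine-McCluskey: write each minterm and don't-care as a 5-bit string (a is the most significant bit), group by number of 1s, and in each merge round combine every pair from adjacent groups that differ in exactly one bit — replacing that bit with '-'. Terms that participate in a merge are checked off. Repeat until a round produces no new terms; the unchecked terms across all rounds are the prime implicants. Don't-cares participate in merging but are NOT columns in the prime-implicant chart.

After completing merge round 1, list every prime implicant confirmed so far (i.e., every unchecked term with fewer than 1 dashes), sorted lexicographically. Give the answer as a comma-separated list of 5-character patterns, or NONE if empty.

NONE

Round 0: 00000✓ 00001✓ 00010✓ 00011✓ 00101✓ 01000✓ 01001✓ 01010✓ 01011✓ 01100✓ 01101✓ 01110✓ 01111✓ 10010✓ 10011✓ 10100✓ 10111✓ 11010✓ 11011✓ 11100✓ 11110✓
Round 1: -0010✓ -0011✓ -1010✓ -1011✓ -1100✓ -1110✓ 0-000✓ 0-001✓ 0-010✓ 0-011✓ 0-101✓ 00-01✓ 000-0✓ 000-1✓ 0000-✓ 0001-✓ 01-00✓ 01-01✓ 01-10✓ 01-11✓ 010-0✓ 010-1✓ 0100-✓ 0101-✓ 011-0✓ 011-1✓ 0110-✓ 0111-✓ 1-010✓ 1-011✓ 1-100 10-11 1001-✓ 11-10✓ 1101-✓ 111-0✓
Round 2: --010✓ --011✓ -001-✓ -1-10 -101-✓ -11-0 0--01 0-0-0✓ 0-0-1✓ 0-00-✓ 0-01-✓ 000--✓ 01--0✓ 01--1✓ 01-0-✓ 01-1-✓ 010--✓ 011--✓ 1-01-✓
Round 3: --01- 0-0-- 01---
PIs = {--01-, -1-10, -11-0, 0--01, 0-0--, 01---, 1-100, 10-11}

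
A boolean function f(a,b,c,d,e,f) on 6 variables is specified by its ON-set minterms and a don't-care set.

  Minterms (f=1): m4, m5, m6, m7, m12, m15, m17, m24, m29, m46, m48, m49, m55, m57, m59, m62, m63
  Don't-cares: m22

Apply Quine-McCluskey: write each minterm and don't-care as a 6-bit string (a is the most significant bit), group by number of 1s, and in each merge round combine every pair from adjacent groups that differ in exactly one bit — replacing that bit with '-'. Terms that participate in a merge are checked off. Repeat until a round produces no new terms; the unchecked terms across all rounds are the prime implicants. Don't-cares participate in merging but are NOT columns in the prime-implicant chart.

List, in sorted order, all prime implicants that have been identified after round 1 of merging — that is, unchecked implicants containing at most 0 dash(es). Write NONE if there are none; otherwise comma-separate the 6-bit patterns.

Round 0: 000100✓ 000101✓ 000110✓ 000111✓ 001100✓ 001111✓ 010001✓ 010110✓ 011000 011101 101110✓ 110000✓ 110001✓ 110111✓ 111001✓ 111011✓ 111110✓ 111111✓
Round 1: -10001 0-0110 00-100 00-111 0001-0✓ 0001-1✓ 00010-✓ 00011-✓ 1-1110 11-001 11-111 11000- 111-11 1110-1 11111-
Round 2: 0001--
PIs = {-10001, 0-0110, 00-100, 00-111, 0001--, 011000, 011101, 1-1110, 11-001, 11-111, 11000-, 111-11, 1110-1, 11111-}

011000, 011101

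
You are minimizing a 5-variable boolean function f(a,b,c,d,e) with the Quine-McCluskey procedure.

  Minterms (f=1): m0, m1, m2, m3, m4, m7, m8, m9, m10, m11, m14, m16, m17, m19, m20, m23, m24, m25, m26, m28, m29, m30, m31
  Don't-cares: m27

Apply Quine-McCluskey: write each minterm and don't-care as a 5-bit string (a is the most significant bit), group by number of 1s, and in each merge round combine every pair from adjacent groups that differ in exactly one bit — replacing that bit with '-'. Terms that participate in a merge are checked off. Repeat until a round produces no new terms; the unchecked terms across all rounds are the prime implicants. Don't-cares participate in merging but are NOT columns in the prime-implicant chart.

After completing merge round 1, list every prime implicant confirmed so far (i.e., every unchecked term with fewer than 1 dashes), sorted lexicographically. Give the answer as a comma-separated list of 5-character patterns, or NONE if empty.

[col 0] 00000*, 00001*, 00010*, 00011*, 00100*, 00111*, 01000*, 01001*, 01010*, 01011*, 01110*, 10000*, 10001*, 10011*, 10100*, 10111*, 11000*, 11001*, 11010*, 11011*, 11100*, 11101*, 11110*, 11111*
[col 1] -0000*, -0001*, -0011*, -0100*, -0111*, -1000*, -1001*, -1010*, -1011*, -1110*, 0-000*, 0-001*, 0-010*, 0-011*, 00-00*, 00-11*, 000-0*, 000-1*, 0000-*, 0001-*, 01-10*, 010-0*, 010-1*, 0100-*, 0101-*, 1-000*, 1-001*, 1-011*, 1-100*, 1-111*, 10-00*, 10-11*, 100-1*, 1000-*, 11-00*, 11-01*, 11-10*, 11-11*, 110-0*, 110-1*, 1100-*, 1101-*, 111-0*, 111-1*, 1110-*, 1111-*
[col 2] --000*, --001*, --011*, -0-00, -0-11, -00-1*, -000-*, -1-10, -10-0*, -10-1*, -100-*, -101-*, 0-0-0*, 0-0-1*, 0-00-*, 0-01-*, 000--*, 010--*, 1--00, 1--11, 1-0-1*, 1-00-*, 11--0*, 11--1*, 11-0-*, 11-1-*, 110--*, 111--*
[col 3] --0-1, --00-, -10--, 0-0--, 11---
Prime implicants: --0-1, --00-, -0-00, -0-11, -1-10, -10--, 0-0--, 1--00, 1--11, 11---

NONE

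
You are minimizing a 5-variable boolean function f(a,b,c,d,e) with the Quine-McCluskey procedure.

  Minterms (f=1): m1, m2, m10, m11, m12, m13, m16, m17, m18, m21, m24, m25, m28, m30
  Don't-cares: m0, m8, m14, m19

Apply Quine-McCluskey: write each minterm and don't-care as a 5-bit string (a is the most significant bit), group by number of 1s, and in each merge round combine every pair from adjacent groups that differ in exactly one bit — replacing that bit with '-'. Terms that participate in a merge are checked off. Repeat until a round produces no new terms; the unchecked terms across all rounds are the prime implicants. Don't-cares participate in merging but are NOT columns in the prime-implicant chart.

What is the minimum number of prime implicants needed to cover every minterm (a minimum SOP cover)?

Round 0: 00000✓ 00001✓ 00010✓ 01000✓ 01010✓ 01011✓ 01100✓ 01101✓ 01110✓ 10000✓ 10001✓ 10010✓ 10011✓ 10101✓ 11000✓ 11001✓ 11100✓ 11110✓
Round 1: -0000✓ -0001✓ -0010✓ -1000✓ -1100✓ -1110✓ 0-000✓ 0-010✓ 000-0✓ 0000-✓ 01-00✓ 01-10✓ 010-0✓ 0101- 011-0✓ 0110- 1-000✓ 1-001✓ 10-01 100-0✓ 100-1✓ 1000-✓ 1001-✓ 11-00✓ 1100-✓ 111-0✓
Round 2: --000 -00-0 -000- -1-00 -11-0 0-0-0 01--0 1-00- 100--
PIs = {--000, -00-0, -000-, -1-00, -11-0, 0-0-0, 01--0, 0101-, 0110-, 1-00-, 10-01, 100--}
Coverage chart:
  m1: -000- ←essential
  m2: -00-0,0-0-0
  m10: 0-0-0,01--0,0101-
  m11: 0101- ←essential
  m12: -1-00,-11-0,01--0,0110-
  m13: 0110- ←essential
  m16: --000,-00-0,-000-,1-00-,100--
  m17: -000-,1-00-,10-01,100--
  m18: -00-0,100--
  m21: 10-01 ←essential
  m24: --000,-1-00,1-00-
  m25: 1-00- ←essential
  m28: -1-00,-11-0
  m30: -11-0 ←essential
Essential: -000-, -11-0, 0101-, 0110-, 1-00-, 10-01
Petrick residual → -00-0
Min cover (7 terms): b'c'e' + b'c'd' + bce' + a'bc'd + a'bcd' + ac'd' + ab'd'e

7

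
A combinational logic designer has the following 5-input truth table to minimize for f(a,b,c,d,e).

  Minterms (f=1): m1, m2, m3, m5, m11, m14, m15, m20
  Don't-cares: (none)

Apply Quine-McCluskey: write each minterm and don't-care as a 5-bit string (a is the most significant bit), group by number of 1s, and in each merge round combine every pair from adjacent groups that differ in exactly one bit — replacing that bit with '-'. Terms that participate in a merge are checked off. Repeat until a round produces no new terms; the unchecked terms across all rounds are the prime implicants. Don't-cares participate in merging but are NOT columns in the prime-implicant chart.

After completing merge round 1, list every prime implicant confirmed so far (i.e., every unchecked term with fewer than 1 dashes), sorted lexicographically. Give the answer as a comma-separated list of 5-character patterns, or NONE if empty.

10100

size-2^0 implicants → 00001(✓)  00010(✓)  00011(✓)  00101(✓)  01011(✓)  01110(✓)  01111(✓)  10100
size-2^1 implicants → 0-011  00-01  000-1  0001-  01-11  0111-
Unchecked terms (primes): 0-011, 00-01, 000-1, 0001-, 01-11, 0111-, 10100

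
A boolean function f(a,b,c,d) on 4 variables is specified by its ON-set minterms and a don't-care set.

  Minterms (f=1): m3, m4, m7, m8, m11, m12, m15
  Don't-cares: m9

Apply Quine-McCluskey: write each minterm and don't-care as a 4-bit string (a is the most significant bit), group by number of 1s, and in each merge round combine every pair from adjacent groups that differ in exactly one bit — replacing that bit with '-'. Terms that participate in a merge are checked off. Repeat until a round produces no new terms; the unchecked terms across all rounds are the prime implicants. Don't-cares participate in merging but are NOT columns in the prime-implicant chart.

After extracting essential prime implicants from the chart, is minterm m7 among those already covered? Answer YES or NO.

Round 0: 0011✓ 0100✓ 0111✓ 1000✓ 1001✓ 1011✓ 1100✓ 1111✓
Round 1: -011✓ -100 -111✓ 0-11✓ 1-00 1-11✓ 10-1 100-
Round 2: --11
PIs = {--11, -100, 1-00, 10-1, 100-}
Coverage chart:
  m3: --11 ←essential
  m4: -100 ←essential
  m7: --11 ←essential
  m8: 1-00,100-
  m11: --11,10-1
  m12: -100,1-00
  m15: --11 ←essential
Essential: --11, -100

YES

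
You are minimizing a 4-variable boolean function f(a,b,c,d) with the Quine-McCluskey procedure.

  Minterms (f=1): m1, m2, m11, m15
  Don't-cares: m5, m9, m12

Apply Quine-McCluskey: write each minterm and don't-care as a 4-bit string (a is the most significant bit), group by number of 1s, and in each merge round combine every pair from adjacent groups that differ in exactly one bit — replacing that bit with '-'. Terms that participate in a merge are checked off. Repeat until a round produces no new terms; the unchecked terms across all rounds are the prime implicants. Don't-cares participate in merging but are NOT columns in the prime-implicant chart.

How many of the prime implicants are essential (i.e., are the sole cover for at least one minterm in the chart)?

2

Round 0: 0001✓ 0010 0101✓ 1001✓ 1011✓ 1100 1111✓
Round 1: -001 0-01 1-11 10-1
PIs = {-001, 0-01, 0010, 1-11, 10-1, 1100}
Coverage chart:
  m1: -001,0-01
  m2: 0010 ←essential
  m11: 1-11,10-1
  m15: 1-11 ←essential
Essential: 0010, 1-11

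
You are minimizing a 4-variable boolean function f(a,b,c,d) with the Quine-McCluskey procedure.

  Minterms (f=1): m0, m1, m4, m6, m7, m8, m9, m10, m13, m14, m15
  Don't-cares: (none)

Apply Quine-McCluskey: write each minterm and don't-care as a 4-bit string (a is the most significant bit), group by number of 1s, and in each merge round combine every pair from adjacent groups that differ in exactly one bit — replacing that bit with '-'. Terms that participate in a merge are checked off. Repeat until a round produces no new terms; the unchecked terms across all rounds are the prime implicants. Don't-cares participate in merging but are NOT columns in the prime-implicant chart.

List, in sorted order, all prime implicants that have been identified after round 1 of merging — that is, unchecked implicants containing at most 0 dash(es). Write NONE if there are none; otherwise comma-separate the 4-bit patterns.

[col 0] 0000*, 0001*, 0100*, 0110*, 0111*, 1000*, 1001*, 1010*, 1101*, 1110*, 1111*
[col 1] -000*, -001*, -110*, -111*, 0-00, 000-*, 01-0, 011-*, 1-01, 1-10, 10-0, 100-*, 11-1, 111-*
[col 2] -00-, -11-
Prime implicants: -00-, -11-, 0-00, 01-0, 1-01, 1-10, 10-0, 11-1

NONE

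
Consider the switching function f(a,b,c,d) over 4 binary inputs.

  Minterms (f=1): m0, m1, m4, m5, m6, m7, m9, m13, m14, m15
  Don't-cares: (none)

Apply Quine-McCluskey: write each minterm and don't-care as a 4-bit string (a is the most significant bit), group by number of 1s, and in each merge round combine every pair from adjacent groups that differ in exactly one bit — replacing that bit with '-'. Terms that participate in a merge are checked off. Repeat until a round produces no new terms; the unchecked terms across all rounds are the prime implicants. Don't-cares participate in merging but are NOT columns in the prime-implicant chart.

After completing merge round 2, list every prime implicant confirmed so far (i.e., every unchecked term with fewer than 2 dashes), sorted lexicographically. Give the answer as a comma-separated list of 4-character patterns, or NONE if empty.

Round 0: 0000✓ 0001✓ 0100✓ 0101✓ 0110✓ 0111✓ 1001✓ 1101✓ 1110✓ 1111✓
Round 1: -001✓ -101✓ -110✓ -111✓ 0-00✓ 0-01✓ 000-✓ 01-0✓ 01-1✓ 010-✓ 011-✓ 1-01✓ 11-1✓ 111-✓
Round 2: --01 -1-1 -11- 0-0- 01--
PIs = {--01, -1-1, -11-, 0-0-, 01--}

NONE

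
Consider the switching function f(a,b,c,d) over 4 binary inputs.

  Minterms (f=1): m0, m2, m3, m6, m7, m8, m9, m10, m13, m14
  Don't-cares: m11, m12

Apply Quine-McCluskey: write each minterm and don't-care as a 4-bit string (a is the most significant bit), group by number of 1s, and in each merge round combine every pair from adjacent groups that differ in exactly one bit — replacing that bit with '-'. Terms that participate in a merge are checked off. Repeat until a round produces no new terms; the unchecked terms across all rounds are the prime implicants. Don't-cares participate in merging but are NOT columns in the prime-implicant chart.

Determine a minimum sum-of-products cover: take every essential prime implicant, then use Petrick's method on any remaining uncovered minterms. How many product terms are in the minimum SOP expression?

4

[col 0] 0000*, 0010*, 0011*, 0110*, 0111*, 1000*, 1001*, 1010*, 1011*, 1100*, 1101*, 1110*
[col 1] -000*, -010*, -011*, -110*, 0-10*, 0-11*, 00-0*, 001-*, 011-*, 1-00*, 1-01*, 1-10*, 10-0*, 10-1*, 100-*, 101-*, 11-0*, 110-*
[col 2] --10, -0-0, -01-, 0-1-, 1--0, 1-0-, 10--
Prime implicants: --10, -0-0, -01-, 0-1-, 1--0, 1-0-, 10--
PI chart (minterm → PIs covering it):
  0 | -0-0  (sole → essential)
  2 | --10,-0-0,-01-,0-1-
  3 | -01-,0-1-
  6 | --10,0-1-
  7 | 0-1-  (sole → essential)
  8 | -0-0,1--0,1-0-,10--
  9 | 1-0-,10--
  10 | --10,-0-0,-01-,1--0,10--
  13 | 1-0-  (sole → essential)
  14 | --10,1--0
Essential prime implicants: -0-0, 0-1-, 1-0-
Petrick residual → --10
Minimum SOP uses 4 PIs: cd' + b'd' + a'c + ac'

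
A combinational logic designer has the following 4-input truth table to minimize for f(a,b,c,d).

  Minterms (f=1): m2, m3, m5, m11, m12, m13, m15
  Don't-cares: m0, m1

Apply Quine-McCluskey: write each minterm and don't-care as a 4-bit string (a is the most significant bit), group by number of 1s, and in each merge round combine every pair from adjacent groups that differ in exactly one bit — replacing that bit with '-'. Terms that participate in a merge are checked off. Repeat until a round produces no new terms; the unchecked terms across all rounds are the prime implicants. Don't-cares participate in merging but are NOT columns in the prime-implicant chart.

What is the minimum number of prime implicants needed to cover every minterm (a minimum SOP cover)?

4

size-2^0 implicants → 0000(✓)  0001(✓)  0010(✓)  0011(✓)  0101(✓)  1011(✓)  1100(✓)  1101(✓)  1111(✓)
size-2^1 implicants → -011  -101  0-01  00-0(✓)  00-1(✓)  000-(✓)  001-(✓)  1-11  11-1  110-
size-2^2 implicants → 00--
Unchecked terms (primes): -011, -101, 0-01, 00--, 1-11, 11-1, 110-
Minterm coverage:
  m2 ⊆ 00-- [E]
  m3 ⊆ -011,00--
  m5 ⊆ -101,0-01
  m11 ⊆ -011,1-11
  m12 ⊆ 110- [E]
  m13 ⊆ -101,11-1,110-
  m15 ⊆ 1-11,11-1
E = {00--, 110-}
Petrick residual → -101, 1-11
Cover = bc'd + a'b' + acd + abc'  |cover|=4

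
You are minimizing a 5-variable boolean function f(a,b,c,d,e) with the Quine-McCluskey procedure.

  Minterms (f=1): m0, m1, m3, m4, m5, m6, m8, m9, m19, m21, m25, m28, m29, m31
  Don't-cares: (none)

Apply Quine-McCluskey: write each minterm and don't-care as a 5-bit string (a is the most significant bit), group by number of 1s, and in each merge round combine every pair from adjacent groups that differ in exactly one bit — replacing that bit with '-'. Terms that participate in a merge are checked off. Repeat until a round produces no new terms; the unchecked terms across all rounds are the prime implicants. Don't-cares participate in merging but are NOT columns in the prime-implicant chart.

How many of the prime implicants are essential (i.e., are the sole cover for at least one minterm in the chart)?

Round 0: 00000✓ 00001✓ 00011✓ 00100✓ 00101✓ 00110✓ 01000✓ 01001✓ 10011✓ 10101✓ 11001✓ 11100✓ 11101✓ 11111✓
Round 1: -0011 -0101 -1001 0-000✓ 0-001✓ 00-00✓ 00-01✓ 000-1 0000-✓ 001-0 0010-✓ 0100-✓ 1-101 11-01 111-1 1110-
Round 2: 0-00- 00-0-
PIs = {-0011, -0101, -1001, 0-00-, 00-0-, 000-1, 001-0, 1-101, 11-01, 111-1, 1110-}
Coverage chart:
  m0: 0-00-,00-0-
  m1: 0-00-,00-0-,000-1
  m3: -0011,000-1
  m4: 00-0-,001-0
  m5: -0101,00-0-
  m6: 001-0 ←essential
  m8: 0-00- ←essential
  m9: -1001,0-00-
  m19: -0011 ←essential
  m21: -0101,1-101
  m25: -1001,11-01
  m28: 1110- ←essential
  m29: 1-101,11-01,111-1,1110-
  m31: 111-1 ←essential
Essential: -0011, 0-00-, 001-0, 111-1, 1110-

5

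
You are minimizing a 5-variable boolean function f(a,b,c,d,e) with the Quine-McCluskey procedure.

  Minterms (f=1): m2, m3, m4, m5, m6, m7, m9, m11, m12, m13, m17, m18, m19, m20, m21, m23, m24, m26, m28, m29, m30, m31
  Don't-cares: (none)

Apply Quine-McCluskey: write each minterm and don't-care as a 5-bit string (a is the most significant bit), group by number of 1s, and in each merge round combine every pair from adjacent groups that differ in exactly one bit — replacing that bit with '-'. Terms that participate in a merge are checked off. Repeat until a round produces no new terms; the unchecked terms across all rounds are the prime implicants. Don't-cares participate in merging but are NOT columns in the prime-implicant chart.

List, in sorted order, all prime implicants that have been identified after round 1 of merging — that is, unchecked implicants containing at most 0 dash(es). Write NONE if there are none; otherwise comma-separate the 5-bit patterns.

NONE

Round 0: 00010✓ 00011✓ 00100✓ 00101✓ 00110✓ 00111✓ 01001✓ 01011✓ 01100✓ 01101✓ 10001✓ 10010✓ 10011✓ 10100✓ 10101✓ 10111✓ 11000✓ 11010✓ 11100✓ 11101✓ 11110✓ 11111✓
Round 1: -0010✓ -0011✓ -0100✓ -0101✓ -0111✓ -1100✓ -1101✓ 0-011 0-100✓ 0-101✓ 00-10✓ 00-11✓ 0001-✓ 001-0✓ 001-1✓ 0010-✓ 0011-✓ 01-01 010-1 0110-✓ 1-010 1-100✓ 1-101✓ 1-111✓ 10-01✓ 10-11✓ 100-1✓ 1001-✓ 101-1✓ 1010-✓ 11-00✓ 11-10✓ 110-0✓ 111-0✓ 111-1✓ 1110-✓ 1111-✓
Round 2: --100✓ --101✓ -0-11 -001- -01-1 -010-✓ -110-✓ 0-10-✓ 00-1- 001-- 1-1-1 1-10-✓ 10--1 11--0 111--
Round 3: --10-
PIs = {--10-, -0-11, -001-, -01-1, 0-011, 00-1-, 001--, 01-01, 010-1, 1-010, 1-1-1, 10--1, 11--0, 111--}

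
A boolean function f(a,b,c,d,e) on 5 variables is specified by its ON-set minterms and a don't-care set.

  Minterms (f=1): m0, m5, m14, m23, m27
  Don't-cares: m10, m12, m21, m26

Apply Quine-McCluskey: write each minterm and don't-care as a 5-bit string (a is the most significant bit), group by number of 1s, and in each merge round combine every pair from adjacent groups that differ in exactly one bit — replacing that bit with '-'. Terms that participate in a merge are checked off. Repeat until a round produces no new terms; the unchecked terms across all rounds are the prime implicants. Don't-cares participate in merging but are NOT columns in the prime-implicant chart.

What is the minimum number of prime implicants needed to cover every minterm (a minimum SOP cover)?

5

size-2^0 implicants → 00000  00101(✓)  01010(✓)  01100(✓)  01110(✓)  10101(✓)  10111(✓)  11010(✓)  11011(✓)
size-2^1 implicants → -0101  -1010  01-10  011-0  101-1  1101-
Unchecked terms (primes): -0101, -1010, 00000, 01-10, 011-0, 101-1, 1101-
Minterm coverage:
  m0 ⊆ 00000 [E]
  m5 ⊆ -0101 [E]
  m14 ⊆ 01-10,011-0
  m23 ⊆ 101-1 [E]
  m27 ⊆ 1101- [E]
E = {-0101, 00000, 101-1, 1101-}
Petrick residual → 01-10
Cover = b'cd'e + a'b'c'd'e' + a'bde' + ab'ce + abc'd  |cover|=5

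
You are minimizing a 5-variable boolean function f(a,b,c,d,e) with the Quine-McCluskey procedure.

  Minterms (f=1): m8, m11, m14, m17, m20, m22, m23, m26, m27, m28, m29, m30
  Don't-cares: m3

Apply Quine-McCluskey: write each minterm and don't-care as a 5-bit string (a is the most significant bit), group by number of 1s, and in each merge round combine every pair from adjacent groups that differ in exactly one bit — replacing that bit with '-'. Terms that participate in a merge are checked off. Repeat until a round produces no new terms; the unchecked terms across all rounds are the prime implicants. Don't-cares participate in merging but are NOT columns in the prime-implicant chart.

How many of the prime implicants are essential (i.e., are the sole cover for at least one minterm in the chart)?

Round 0: 00011✓ 01000 01011✓ 01110✓ 10001 10100✓ 10110✓ 10111✓ 11010✓ 11011✓ 11100✓ 11101✓ 11110✓
Round 1: -1011 -1110 0-011 1-100✓ 1-110✓ 101-0✓ 1011- 11-10 1101- 111-0✓ 1110-
Round 2: 1-1-0
PIs = {-1011, -1110, 0-011, 01000, 1-1-0, 10001, 1011-, 11-10, 1101-, 1110-}
Coverage chart:
  m8: 01000 ←essential
  m11: -1011,0-011
  m14: -1110 ←essential
  m17: 10001 ←essential
  m20: 1-1-0 ←essential
  m22: 1-1-0,1011-
  m23: 1011- ←essential
  m26: 11-10,1101-
  m27: -1011,1101-
  m28: 1-1-0,1110-
  m29: 1110- ←essential
  m30: -1110,1-1-0,11-10
Essential: -1110, 01000, 1-1-0, 10001, 1011-, 1110-

6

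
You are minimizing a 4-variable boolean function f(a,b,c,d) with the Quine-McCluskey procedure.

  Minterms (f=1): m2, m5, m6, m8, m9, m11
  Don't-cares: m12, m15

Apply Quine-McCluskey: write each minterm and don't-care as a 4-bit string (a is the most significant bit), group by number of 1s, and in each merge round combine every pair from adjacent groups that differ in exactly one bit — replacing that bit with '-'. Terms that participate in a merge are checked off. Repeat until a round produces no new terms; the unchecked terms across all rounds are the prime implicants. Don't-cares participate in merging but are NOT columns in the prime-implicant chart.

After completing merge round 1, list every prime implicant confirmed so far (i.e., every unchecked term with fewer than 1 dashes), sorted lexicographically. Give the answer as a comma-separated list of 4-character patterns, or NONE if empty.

size-2^0 implicants → 0010(✓)  0101  0110(✓)  1000(✓)  1001(✓)  1011(✓)  1100(✓)  1111(✓)
size-2^1 implicants → 0-10  1-00  1-11  10-1  100-
Unchecked terms (primes): 0-10, 0101, 1-00, 1-11, 10-1, 100-

0101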